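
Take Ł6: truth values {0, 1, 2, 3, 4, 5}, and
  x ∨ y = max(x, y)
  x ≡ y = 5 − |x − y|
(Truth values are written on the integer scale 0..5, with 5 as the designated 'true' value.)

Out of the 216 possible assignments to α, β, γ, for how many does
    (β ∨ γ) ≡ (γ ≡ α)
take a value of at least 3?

164

value 5: 49 assignments (counts)
value 4: 70 assignments (counts)
value 3: 45 assignments (counts)
value 2: 30 assignments
value 1: 14 assignments
value 0: 8 assignments
So 164 of the 216 assignments meet the threshold.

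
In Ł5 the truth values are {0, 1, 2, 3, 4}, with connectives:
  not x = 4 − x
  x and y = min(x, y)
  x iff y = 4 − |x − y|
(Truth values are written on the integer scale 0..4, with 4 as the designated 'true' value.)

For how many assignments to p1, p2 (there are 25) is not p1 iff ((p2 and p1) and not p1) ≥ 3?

14

value 4: 12 assignments (counts)
value 3: 2 assignments (counts)
value 2: 5 assignments
value 1: 1 assignment
value 0: 5 assignments
So 14 of the 25 assignments meet the threshold.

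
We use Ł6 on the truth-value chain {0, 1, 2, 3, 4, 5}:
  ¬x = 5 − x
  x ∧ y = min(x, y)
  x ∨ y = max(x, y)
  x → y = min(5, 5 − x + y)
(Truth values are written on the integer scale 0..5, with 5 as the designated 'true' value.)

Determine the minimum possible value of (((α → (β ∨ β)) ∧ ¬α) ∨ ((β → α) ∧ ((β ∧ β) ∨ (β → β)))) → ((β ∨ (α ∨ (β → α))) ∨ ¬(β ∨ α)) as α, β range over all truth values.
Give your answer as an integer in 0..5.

Take α = 0, β = 2:
β ∨ β = 2 ∨ 2 = 2
α → (β ∨ β) = 0 → 2 = 5
¬α = ¬0 = 5
(α → (β ∨ β)) ∧ ¬α = 5 ∧ 5 = 5
β → α = 2 → 0 = 3
β ∧ β = 2 ∧ 2 = 2
β → β = 2 → 2 = 5
(β ∧ β) ∨ (β → β) = 2 ∨ 5 = 5
(β → α) ∧ ((β ∧ β) ∨ (β → β)) = 3 ∧ 5 = 3
((α → (β ∨ β)) ∧ ¬α) ∨ ((β → α) ∧ ((β ∧ β) ∨ (β → β))) = 5 ∨ 3 = 5
β → α = 2 → 0 = 3
α ∨ (β → α) = 0 ∨ 3 = 3
β ∨ (α ∨ (β → α)) = 2 ∨ 3 = 3
β ∨ α = 2 ∨ 0 = 2
¬(β ∨ α) = ¬2 = 3
(β ∨ (α ∨ (β → α))) ∨ ¬(β ∨ α) = 3 ∨ 3 = 3
(((α → (β ∨ β)) ∧ ¬α) ∨ ((β → α) ∧ ((β ∧ β) ∨ (β → β)))) → ((β ∨ (α ∨ (β → α))) ∨ ¬(β ∨ α)) = 5 → 3 = 3
No assignment yields a value below 3, so this is the minimum.

3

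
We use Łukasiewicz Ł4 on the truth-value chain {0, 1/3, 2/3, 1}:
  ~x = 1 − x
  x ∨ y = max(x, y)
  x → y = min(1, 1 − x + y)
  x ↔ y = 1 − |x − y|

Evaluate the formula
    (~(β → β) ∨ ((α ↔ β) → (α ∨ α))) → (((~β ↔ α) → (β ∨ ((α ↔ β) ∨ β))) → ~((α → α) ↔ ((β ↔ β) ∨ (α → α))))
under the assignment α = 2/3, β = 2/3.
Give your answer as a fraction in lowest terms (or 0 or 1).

1/3

β → β = 2/3 → 2/3 = 1
~(β → β) = ~1 = 0
α ↔ β = 2/3 ↔ 2/3 = 1
α ∨ α = 2/3 ∨ 2/3 = 2/3
(α ↔ β) → (α ∨ α) = 1 → 2/3 = 2/3
~(β → β) ∨ ((α ↔ β) → (α ∨ α)) = 0 ∨ 2/3 = 2/3
~β = ~2/3 = 1/3
~β ↔ α = 1/3 ↔ 2/3 = 2/3
α ↔ β = 2/3 ↔ 2/3 = 1
(α ↔ β) ∨ β = 1 ∨ 2/3 = 1
β ∨ ((α ↔ β) ∨ β) = 2/3 ∨ 1 = 1
(~β ↔ α) → (β ∨ ((α ↔ β) ∨ β)) = 2/3 → 1 = 1
α → α = 2/3 → 2/3 = 1
β ↔ β = 2/3 ↔ 2/3 = 1
α → α = 2/3 → 2/3 = 1
(β ↔ β) ∨ (α → α) = 1 ∨ 1 = 1
(α → α) ↔ ((β ↔ β) ∨ (α → α)) = 1 ↔ 1 = 1
~((α → α) ↔ ((β ↔ β) ∨ (α → α))) = ~1 = 0
((~β ↔ α) → (β ∨ ((α ↔ β) ∨ β))) → ~((α → α) ↔ ((β ↔ β) ∨ (α → α))) = 1 → 0 = 0
(~(β → β) ∨ ((α ↔ β) → (α ∨ α))) → (((~β ↔ α) → (β ∨ ((α ↔ β) ∨ β))) → ~((α → α) ↔ ((β ↔ β) ∨ (α → α)))) = 2/3 → 0 = 1/3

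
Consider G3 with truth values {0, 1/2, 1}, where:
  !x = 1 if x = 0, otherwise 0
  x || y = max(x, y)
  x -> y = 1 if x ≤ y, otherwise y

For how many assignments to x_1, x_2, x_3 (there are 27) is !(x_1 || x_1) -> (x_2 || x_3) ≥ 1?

value 1: 23 assignments (counts)
value 1/2: 3 assignments
value 0: 1 assignment
So 23 of the 27 assignments meet the threshold.

23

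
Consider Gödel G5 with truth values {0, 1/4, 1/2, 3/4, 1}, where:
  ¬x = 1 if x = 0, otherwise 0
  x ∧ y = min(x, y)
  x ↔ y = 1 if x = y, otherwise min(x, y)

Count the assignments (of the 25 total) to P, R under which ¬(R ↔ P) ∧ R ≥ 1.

1

value 1: 1 assignment (counts)
value 3/4: 1 assignment
value 1/2: 1 assignment
value 1/4: 1 assignment
value 0: 21 assignments
So 1 of the 25 assignments meets the threshold.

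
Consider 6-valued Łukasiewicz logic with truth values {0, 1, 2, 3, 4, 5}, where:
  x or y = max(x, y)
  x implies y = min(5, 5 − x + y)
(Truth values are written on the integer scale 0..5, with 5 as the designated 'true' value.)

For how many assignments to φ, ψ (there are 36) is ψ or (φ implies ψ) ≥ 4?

value 5: 21 assignments (counts)
value 4: 5 assignments (counts)
value 3: 4 assignments
value 2: 3 assignments
value 1: 2 assignments
value 0: 1 assignment
So 26 of the 36 assignments meet the threshold.

26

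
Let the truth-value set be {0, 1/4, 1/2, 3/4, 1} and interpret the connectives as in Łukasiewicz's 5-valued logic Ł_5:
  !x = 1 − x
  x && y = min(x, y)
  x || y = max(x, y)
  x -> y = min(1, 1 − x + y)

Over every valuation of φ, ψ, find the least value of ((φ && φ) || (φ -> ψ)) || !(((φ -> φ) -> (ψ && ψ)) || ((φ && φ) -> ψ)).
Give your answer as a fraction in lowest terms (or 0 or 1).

Take φ = 1/2, ψ = 0:
φ && φ = 1/2 && 1/2 = 1/2
φ -> ψ = 1/2 -> 0 = 1/2
(φ && φ) || (φ -> ψ) = 1/2 || 1/2 = 1/2
φ -> φ = 1/2 -> 1/2 = 1
ψ && ψ = 0 && 0 = 0
(φ -> φ) -> (ψ && ψ) = 1 -> 0 = 0
φ && φ = 1/2 && 1/2 = 1/2
(φ && φ) -> ψ = 1/2 -> 0 = 1/2
((φ -> φ) -> (ψ && ψ)) || ((φ && φ) -> ψ) = 0 || 1/2 = 1/2
!(((φ -> φ) -> (ψ && ψ)) || ((φ && φ) -> ψ)) = !1/2 = 1/2
((φ && φ) || (φ -> ψ)) || !(((φ -> φ) -> (ψ && ψ)) || ((φ && φ) -> ψ)) = 1/2 || 1/2 = 1/2
No assignment yields a value below 1/2, so this is the minimum.

1/2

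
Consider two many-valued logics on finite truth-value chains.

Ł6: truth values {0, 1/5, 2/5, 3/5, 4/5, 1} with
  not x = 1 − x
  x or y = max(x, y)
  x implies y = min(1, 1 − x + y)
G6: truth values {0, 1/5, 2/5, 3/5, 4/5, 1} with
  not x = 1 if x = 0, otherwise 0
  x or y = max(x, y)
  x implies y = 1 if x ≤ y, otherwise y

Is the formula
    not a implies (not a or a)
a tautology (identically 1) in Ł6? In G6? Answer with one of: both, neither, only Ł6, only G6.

In Ł6: every assignment gives 1 — tautology.
In G6: every assignment gives 1 — tautology.

both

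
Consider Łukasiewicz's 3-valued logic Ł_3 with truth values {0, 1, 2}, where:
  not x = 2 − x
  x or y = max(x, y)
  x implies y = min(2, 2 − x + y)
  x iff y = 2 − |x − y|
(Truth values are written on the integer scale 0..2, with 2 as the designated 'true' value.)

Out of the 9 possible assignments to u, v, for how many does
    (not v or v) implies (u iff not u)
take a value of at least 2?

u = 0, v = 0 ↦ 0  <
u = 0, v = 1 ↦ 1  <
u = 0, v = 2 ↦ 0  <
u = 1, v = 0 ↦ 2  ≥
u = 1, v = 1 ↦ 2  ≥
u = 1, v = 2 ↦ 2  ≥
u = 2, v = 0 ↦ 0  <
u = 2, v = 1 ↦ 1  <
u = 2, v = 2 ↦ 0  <
So 3 of the 9 assignments meet the threshold.

3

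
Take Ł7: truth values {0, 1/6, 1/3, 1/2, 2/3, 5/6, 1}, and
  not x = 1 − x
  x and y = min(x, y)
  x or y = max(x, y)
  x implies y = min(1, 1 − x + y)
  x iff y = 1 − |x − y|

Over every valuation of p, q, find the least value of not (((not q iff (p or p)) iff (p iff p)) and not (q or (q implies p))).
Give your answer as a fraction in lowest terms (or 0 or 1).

Take p = 0, q = 1/2:
not q = not 1/2 = 1/2
p or p = 0 or 0 = 0
not q iff (p or p) = 1/2 iff 0 = 1/2
p iff p = 0 iff 0 = 1
(not q iff (p or p)) iff (p iff p) = 1/2 iff 1 = 1/2
q implies p = 1/2 implies 0 = 1/2
q or (q implies p) = 1/2 or 1/2 = 1/2
not (q or (q implies p)) = not 1/2 = 1/2
((not q iff (p or p)) iff (p iff p)) and not (q or (q implies p)) = 1/2 and 1/2 = 1/2
not (((not q iff (p or p)) iff (p iff p)) and not (q or (q implies p))) = not 1/2 = 1/2
No assignment yields a value below 1/2, so this is the minimum.

1/2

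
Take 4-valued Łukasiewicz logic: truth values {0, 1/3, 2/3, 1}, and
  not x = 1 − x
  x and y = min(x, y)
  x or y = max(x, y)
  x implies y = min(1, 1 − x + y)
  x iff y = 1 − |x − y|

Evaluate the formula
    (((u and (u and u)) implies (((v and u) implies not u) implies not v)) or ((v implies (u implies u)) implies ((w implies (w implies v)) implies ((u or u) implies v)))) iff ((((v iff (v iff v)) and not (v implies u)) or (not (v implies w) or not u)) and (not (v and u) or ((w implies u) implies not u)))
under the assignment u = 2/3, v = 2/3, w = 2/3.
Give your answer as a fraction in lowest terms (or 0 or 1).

1/3

u and u = 2/3 and 2/3 = 2/3
u and (u and u) = 2/3 and 2/3 = 2/3
v and u = 2/3 and 2/3 = 2/3
not u = not 2/3 = 1/3
(v and u) implies not u = 2/3 implies 1/3 = 2/3
not v = not 2/3 = 1/3
((v and u) implies not u) implies not v = 2/3 implies 1/3 = 2/3
(u and (u and u)) implies (((v and u) implies not u) implies not v) = 2/3 implies 2/3 = 1
u implies u = 2/3 implies 2/3 = 1
v implies (u implies u) = 2/3 implies 1 = 1
w implies v = 2/3 implies 2/3 = 1
w implies (w implies v) = 2/3 implies 1 = 1
u or u = 2/3 or 2/3 = 2/3
(u or u) implies v = 2/3 implies 2/3 = 1
(w implies (w implies v)) implies ((u or u) implies v) = 1 implies 1 = 1
(v implies (u implies u)) implies ((w implies (w implies v)) implies ((u or u) implies v)) = 1 implies 1 = 1
((u and (u and u)) implies (((v and u) implies not u) implies not v)) or ((v implies (u implies u)) implies ((w implies (w implies v)) implies ((u or u) implies v))) = 1 or 1 = 1
v iff v = 2/3 iff 2/3 = 1
v iff (v iff v) = 2/3 iff 1 = 2/3
v implies u = 2/3 implies 2/3 = 1
not (v implies u) = not 1 = 0
(v iff (v iff v)) and not (v implies u) = 2/3 and 0 = 0
v implies w = 2/3 implies 2/3 = 1
not (v implies w) = not 1 = 0
not u = not 2/3 = 1/3
not (v implies w) or not u = 0 or 1/3 = 1/3
((v iff (v iff v)) and not (v implies u)) or (not (v implies w) or not u) = 0 or 1/3 = 1/3
v and u = 2/3 and 2/3 = 2/3
not (v and u) = not 2/3 = 1/3
w implies u = 2/3 implies 2/3 = 1
not u = not 2/3 = 1/3
(w implies u) implies not u = 1 implies 1/3 = 1/3
not (v and u) or ((w implies u) implies not u) = 1/3 or 1/3 = 1/3
(((v iff (v iff v)) and not (v implies u)) or (not (v implies w) or not u)) and (not (v and u) or ((w implies u) implies not u)) = 1/3 and 1/3 = 1/3
(((u and (u and u)) implies (((v and u) implies not u) implies not v)) or ((v implies (u implies u)) implies ((w implies (w implies v)) implies ((u or u) implies v)))) iff ((((v iff (v iff v)) and not (v implies u)) or (not (v implies w) or not u)) and (not (v and u) or ((w implies u) implies not u))) = 1 iff 1/3 = 1/3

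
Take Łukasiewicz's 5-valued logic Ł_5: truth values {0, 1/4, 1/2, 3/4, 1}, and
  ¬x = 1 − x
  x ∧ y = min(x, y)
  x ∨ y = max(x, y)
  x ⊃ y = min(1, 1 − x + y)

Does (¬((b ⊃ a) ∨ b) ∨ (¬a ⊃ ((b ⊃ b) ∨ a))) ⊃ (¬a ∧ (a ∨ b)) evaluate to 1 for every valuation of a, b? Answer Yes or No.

No

Counterexample: take a = 0, b = 0.
b ⊃ a = 0 ⊃ 0 = 1
(b ⊃ a) ∨ b = 1 ∨ 0 = 1
¬((b ⊃ a) ∨ b) = ¬1 = 0
¬a = ¬0 = 1
b ⊃ b = 0 ⊃ 0 = 1
(b ⊃ b) ∨ a = 1 ∨ 0 = 1
¬a ⊃ ((b ⊃ b) ∨ a) = 1 ⊃ 1 = 1
¬((b ⊃ a) ∨ b) ∨ (¬a ⊃ ((b ⊃ b) ∨ a)) = 0 ∨ 1 = 1
¬a = ¬0 = 1
a ∨ b = 0 ∨ 0 = 0
¬a ∧ (a ∨ b) = 1 ∧ 0 = 0
(¬((b ⊃ a) ∨ b) ∨ (¬a ⊃ ((b ⊃ b) ∨ a))) ⊃ (¬a ∧ (a ∨ b)) = 1 ⊃ 0 = 0
This gives 0 ≠ 1.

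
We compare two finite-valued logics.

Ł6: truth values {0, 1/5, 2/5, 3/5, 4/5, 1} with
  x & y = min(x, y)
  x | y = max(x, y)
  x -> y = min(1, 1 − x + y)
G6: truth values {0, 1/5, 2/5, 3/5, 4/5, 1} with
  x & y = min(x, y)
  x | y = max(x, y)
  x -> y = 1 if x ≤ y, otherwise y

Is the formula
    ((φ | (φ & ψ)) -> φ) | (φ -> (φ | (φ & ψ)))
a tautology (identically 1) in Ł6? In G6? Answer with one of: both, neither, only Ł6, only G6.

both

In Ł6: every assignment gives 1 — tautology.
In G6: every assignment gives 1 — tautology.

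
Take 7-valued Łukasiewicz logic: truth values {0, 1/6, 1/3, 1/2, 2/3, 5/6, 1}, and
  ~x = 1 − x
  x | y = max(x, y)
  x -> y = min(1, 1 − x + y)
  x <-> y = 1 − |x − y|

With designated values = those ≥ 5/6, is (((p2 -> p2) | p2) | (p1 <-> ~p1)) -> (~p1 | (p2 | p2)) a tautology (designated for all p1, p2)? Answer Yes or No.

No

Counterexample: take p1 = 1/3, p2 = 0.
p2 -> p2 = 0 -> 0 = 1
(p2 -> p2) | p2 = 1 | 0 = 1
~p1 = ~1/3 = 2/3
p1 <-> ~p1 = 1/3 <-> 2/3 = 2/3
((p2 -> p2) | p2) | (p1 <-> ~p1) = 1 | 2/3 = 1
~p1 = ~1/3 = 2/3
p2 | p2 = 0 | 0 = 0
~p1 | (p2 | p2) = 2/3 | 0 = 2/3
(((p2 -> p2) | p2) | (p1 <-> ~p1)) -> (~p1 | (p2 | p2)) = 1 -> 2/3 = 2/3
This gives 2/3, which is below 5/6.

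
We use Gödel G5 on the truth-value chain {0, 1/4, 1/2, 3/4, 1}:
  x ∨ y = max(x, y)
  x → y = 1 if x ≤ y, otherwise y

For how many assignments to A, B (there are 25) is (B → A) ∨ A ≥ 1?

15

value 1: 15 assignments (counts)
value 3/4: 1 assignment
value 1/2: 2 assignments
value 1/4: 3 assignments
value 0: 4 assignments
So 15 of the 25 assignments meet the threshold.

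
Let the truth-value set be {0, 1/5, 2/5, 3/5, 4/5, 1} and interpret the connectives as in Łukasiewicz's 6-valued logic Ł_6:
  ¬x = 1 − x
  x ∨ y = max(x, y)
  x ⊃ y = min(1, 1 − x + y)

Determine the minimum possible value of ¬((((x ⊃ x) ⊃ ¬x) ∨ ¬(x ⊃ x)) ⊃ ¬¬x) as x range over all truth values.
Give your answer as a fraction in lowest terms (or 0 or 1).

0

Take x = 3/5:
x ⊃ x = 3/5 ⊃ 3/5 = 1
¬x = ¬3/5 = 2/5
(x ⊃ x) ⊃ ¬x = 1 ⊃ 2/5 = 2/5
x ⊃ x = 3/5 ⊃ 3/5 = 1
¬(x ⊃ x) = ¬1 = 0
((x ⊃ x) ⊃ ¬x) ∨ ¬(x ⊃ x) = 2/5 ∨ 0 = 2/5
¬x = ¬3/5 = 2/5
¬¬x = ¬2/5 = 3/5
(((x ⊃ x) ⊃ ¬x) ∨ ¬(x ⊃ x)) ⊃ ¬¬x = 2/5 ⊃ 3/5 = 1
¬((((x ⊃ x) ⊃ ¬x) ∨ ¬(x ⊃ x)) ⊃ ¬¬x) = ¬1 = 0
No assignment yields a value below 0, so this is the minimum.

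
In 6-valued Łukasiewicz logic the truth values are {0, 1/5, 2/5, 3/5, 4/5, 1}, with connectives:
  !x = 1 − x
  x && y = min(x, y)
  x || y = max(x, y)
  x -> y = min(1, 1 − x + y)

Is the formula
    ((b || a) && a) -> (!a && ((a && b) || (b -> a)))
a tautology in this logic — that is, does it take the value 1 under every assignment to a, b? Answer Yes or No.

Counterexample: take a = 3/5, b = 0.
b || a = 0 || 3/5 = 3/5
(b || a) && a = 3/5 && 3/5 = 3/5
!a = !3/5 = 2/5
a && b = 3/5 && 0 = 0
b -> a = 0 -> 3/5 = 1
(a && b) || (b -> a) = 0 || 1 = 1
!a && ((a && b) || (b -> a)) = 2/5 && 1 = 2/5
((b || a) && a) -> (!a && ((a && b) || (b -> a))) = 3/5 -> 2/5 = 4/5
This gives 4/5 ≠ 1.

No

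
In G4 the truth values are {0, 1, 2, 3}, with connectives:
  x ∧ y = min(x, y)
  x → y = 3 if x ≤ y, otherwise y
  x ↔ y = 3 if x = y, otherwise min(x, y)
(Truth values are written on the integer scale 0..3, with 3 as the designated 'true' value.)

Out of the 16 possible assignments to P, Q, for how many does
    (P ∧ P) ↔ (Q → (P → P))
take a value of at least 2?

8

P = 0, Q = 0 ↦ 0  <
P = 0, Q = 1 ↦ 0  <
P = 0, Q = 2 ↦ 0  <
P = 0, Q = 3 ↦ 0  <
P = 1, Q = 0 ↦ 1  <
P = 1, Q = 1 ↦ 1  <
P = 1, Q = 2 ↦ 1  <
P = 1, Q = 3 ↦ 1  <
P = 2, Q = 0 ↦ 2  ≥
P = 2, Q = 1 ↦ 2  ≥
P = 2, Q = 2 ↦ 2  ≥
P = 2, Q = 3 ↦ 2  ≥
P = 3, Q = 0 ↦ 3  ≥
P = 3, Q = 1 ↦ 3  ≥
P = 3, Q = 2 ↦ 3  ≥
P = 3, Q = 3 ↦ 3  ≥
So 8 of the 16 assignments meet the threshold.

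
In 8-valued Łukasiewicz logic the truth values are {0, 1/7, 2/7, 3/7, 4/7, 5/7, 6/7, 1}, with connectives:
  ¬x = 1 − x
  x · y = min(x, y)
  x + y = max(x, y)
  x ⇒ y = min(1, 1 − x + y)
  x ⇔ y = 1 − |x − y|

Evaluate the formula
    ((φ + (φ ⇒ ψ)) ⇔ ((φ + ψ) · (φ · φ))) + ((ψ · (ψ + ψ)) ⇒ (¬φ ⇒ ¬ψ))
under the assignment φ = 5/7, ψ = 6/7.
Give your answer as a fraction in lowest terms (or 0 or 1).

φ ⇒ ψ = 5/7 ⇒ 6/7 = 1
φ + (φ ⇒ ψ) = 5/7 + 1 = 1
φ + ψ = 5/7 + 6/7 = 6/7
φ · φ = 5/7 · 5/7 = 5/7
(φ + ψ) · (φ · φ) = 6/7 · 5/7 = 5/7
(φ + (φ ⇒ ψ)) ⇔ ((φ + ψ) · (φ · φ)) = 1 ⇔ 5/7 = 5/7
ψ + ψ = 6/7 + 6/7 = 6/7
ψ · (ψ + ψ) = 6/7 · 6/7 = 6/7
¬φ = ¬5/7 = 2/7
¬ψ = ¬6/7 = 1/7
¬φ ⇒ ¬ψ = 2/7 ⇒ 1/7 = 6/7
(ψ · (ψ + ψ)) ⇒ (¬φ ⇒ ¬ψ) = 6/7 ⇒ 6/7 = 1
((φ + (φ ⇒ ψ)) ⇔ ((φ + ψ) · (φ · φ))) + ((ψ · (ψ + ψ)) ⇒ (¬φ ⇒ ¬ψ)) = 5/7 + 1 = 1

1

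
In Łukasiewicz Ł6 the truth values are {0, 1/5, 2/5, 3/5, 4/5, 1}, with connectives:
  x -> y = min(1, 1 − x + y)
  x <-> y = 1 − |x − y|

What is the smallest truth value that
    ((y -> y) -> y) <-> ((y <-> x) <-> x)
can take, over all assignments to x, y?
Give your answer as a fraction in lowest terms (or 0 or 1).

Take x = 2/5, y = 0:
y -> y = 0 -> 0 = 1
(y -> y) -> y = 1 -> 0 = 0
y <-> x = 0 <-> 2/5 = 3/5
(y <-> x) <-> x = 3/5 <-> 2/5 = 4/5
((y -> y) -> y) <-> ((y <-> x) <-> x) = 0 <-> 4/5 = 1/5
No assignment yields a value below 1/5, so this is the minimum.

1/5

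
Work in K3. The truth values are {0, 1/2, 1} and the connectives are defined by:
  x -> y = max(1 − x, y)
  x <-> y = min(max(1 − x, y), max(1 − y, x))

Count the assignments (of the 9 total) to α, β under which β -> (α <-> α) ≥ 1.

7

α = 0, β = 0 ↦ 1  ≥
α = 0, β = 1/2 ↦ 1  ≥
α = 0, β = 1 ↦ 1  ≥
α = 1/2, β = 0 ↦ 1  ≥
α = 1/2, β = 1/2 ↦ 1/2  <
α = 1/2, β = 1 ↦ 1/2  <
α = 1, β = 0 ↦ 1  ≥
α = 1, β = 1/2 ↦ 1  ≥
α = 1, β = 1 ↦ 1  ≥
So 7 of the 9 assignments meet the threshold.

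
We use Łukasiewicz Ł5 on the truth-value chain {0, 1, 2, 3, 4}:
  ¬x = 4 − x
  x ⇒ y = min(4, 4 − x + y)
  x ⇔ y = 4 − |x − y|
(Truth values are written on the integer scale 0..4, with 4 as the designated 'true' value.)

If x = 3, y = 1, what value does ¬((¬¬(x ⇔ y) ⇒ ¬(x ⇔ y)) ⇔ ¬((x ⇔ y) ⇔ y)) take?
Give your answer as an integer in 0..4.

x ⇔ y = 3 ⇔ 1 = 2
¬(x ⇔ y) = ¬2 = 2
¬¬(x ⇔ y) = ¬2 = 2
x ⇔ y = 3 ⇔ 1 = 2
¬(x ⇔ y) = ¬2 = 2
¬¬(x ⇔ y) ⇒ ¬(x ⇔ y) = 2 ⇒ 2 = 4
x ⇔ y = 3 ⇔ 1 = 2
(x ⇔ y) ⇔ y = 2 ⇔ 1 = 3
¬((x ⇔ y) ⇔ y) = ¬3 = 1
(¬¬(x ⇔ y) ⇒ ¬(x ⇔ y)) ⇔ ¬((x ⇔ y) ⇔ y) = 4 ⇔ 1 = 1
¬((¬¬(x ⇔ y) ⇒ ¬(x ⇔ y)) ⇔ ¬((x ⇔ y) ⇔ y)) = ¬1 = 3

3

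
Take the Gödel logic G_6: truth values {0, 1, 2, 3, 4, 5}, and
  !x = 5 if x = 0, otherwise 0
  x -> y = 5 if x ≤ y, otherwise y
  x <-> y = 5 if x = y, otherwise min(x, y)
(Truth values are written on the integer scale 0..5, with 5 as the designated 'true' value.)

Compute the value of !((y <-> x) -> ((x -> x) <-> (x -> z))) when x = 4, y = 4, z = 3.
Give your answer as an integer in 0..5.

0

y <-> x = 4 <-> 4 = 5
x -> x = 4 -> 4 = 5
x -> z = 4 -> 3 = 3
(x -> x) <-> (x -> z) = 5 <-> 3 = 3
(y <-> x) -> ((x -> x) <-> (x -> z)) = 5 -> 3 = 3
!((y <-> x) -> ((x -> x) <-> (x -> z))) = !3 = 0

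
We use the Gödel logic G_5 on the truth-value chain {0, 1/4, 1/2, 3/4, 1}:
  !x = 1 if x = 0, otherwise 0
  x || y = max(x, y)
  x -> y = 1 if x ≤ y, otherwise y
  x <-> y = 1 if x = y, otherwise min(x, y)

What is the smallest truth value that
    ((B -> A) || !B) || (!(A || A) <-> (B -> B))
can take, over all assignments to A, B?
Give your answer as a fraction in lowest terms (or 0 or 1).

1/4

Take A = 1/4, B = 1/2:
B -> A = 1/2 -> 1/4 = 1/4
!B = !1/2 = 0
(B -> A) || !B = 1/4 || 0 = 1/4
A || A = 1/4 || 1/4 = 1/4
!(A || A) = !1/4 = 0
B -> B = 1/2 -> 1/2 = 1
!(A || A) <-> (B -> B) = 0 <-> 1 = 0
((B -> A) || !B) || (!(A || A) <-> (B -> B)) = 1/4 || 0 = 1/4
No assignment yields a value below 1/4, so this is the minimum.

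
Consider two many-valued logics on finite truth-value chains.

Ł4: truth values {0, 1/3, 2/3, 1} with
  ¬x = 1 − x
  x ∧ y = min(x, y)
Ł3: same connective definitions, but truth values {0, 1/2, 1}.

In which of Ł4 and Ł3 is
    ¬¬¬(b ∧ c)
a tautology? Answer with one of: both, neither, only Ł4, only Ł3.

In Ł4: at b = 1/3, c = 1/3 the value is 2/3 — not a tautology.
In Ł3: at b = 1/2, c = 1/2 the value is 1/2 — not a tautology.

neither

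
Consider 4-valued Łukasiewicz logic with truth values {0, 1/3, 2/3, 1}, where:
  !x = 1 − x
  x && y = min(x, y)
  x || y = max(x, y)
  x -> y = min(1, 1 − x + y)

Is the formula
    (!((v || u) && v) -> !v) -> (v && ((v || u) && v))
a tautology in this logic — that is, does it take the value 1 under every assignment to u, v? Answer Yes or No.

Counterexample: take u = 0, v = 0.
v || u = 0 || 0 = 0
(v || u) && v = 0 && 0 = 0
!((v || u) && v) = !0 = 1
!v = !0 = 1
!((v || u) && v) -> !v = 1 -> 1 = 1
v || u = 0 || 0 = 0
(v || u) && v = 0 && 0 = 0
v && ((v || u) && v) = 0 && 0 = 0
(!((v || u) && v) -> !v) -> (v && ((v || u) && v)) = 1 -> 0 = 0
This gives 0 ≠ 1.

No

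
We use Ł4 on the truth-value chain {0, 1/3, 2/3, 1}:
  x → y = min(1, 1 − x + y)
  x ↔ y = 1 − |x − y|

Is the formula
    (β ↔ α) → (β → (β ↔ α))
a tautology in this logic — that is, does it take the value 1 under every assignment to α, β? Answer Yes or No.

Yes

α = 0, β = 0 ↦ 1
α = 0, β = 1/3 ↦ 1
α = 0, β = 2/3 ↦ 1
α = 0, β = 1 ↦ 1
α = 1/3, β = 0 ↦ 1
α = 1/3, β = 1/3 ↦ 1
α = 1/3, β = 2/3 ↦ 1
α = 1/3, β = 1 ↦ 1
α = 2/3, β = 0 ↦ 1
α = 2/3, β = 1/3 ↦ 1
α = 2/3, β = 2/3 ↦ 1
α = 2/3, β = 1 ↦ 1
α = 1, β = 0 ↦ 1
α = 1, β = 1/3 ↦ 1
α = 1, β = 2/3 ↦ 1
α = 1, β = 1 ↦ 1
Every assignment gives a value ≥ 1.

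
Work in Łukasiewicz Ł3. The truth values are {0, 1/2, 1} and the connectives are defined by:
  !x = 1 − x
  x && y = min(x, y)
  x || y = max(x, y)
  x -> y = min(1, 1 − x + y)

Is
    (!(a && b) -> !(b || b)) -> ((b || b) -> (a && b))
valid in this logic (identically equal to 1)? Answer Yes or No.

Yes

a = 0, b = 0 ↦ 1
a = 0, b = 1/2 ↦ 1
a = 0, b = 1 ↦ 1
a = 1/2, b = 0 ↦ 1
a = 1/2, b = 1/2 ↦ 1
a = 1/2, b = 1 ↦ 1
a = 1, b = 0 ↦ 1
a = 1, b = 1/2 ↦ 1
a = 1, b = 1 ↦ 1
Every assignment gives a value ≥ 1.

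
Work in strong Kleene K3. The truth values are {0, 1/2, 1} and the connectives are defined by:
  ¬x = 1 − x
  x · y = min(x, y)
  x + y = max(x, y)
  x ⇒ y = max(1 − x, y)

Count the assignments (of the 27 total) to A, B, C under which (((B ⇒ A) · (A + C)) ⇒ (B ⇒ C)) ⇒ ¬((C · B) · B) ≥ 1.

15

value 1: 15 assignments (counts)
value 1/2: 9 assignments
value 0: 3 assignments
So 15 of the 27 assignments meet the threshold.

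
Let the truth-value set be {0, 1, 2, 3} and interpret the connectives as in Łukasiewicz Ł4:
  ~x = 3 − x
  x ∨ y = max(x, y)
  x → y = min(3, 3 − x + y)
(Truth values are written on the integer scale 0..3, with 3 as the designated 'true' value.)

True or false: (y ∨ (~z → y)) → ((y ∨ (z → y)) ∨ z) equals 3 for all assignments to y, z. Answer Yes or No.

No

Counterexample: take y = 1, z = 2.
~z = ~2 = 1
~z → y = 1 → 1 = 3
y ∨ (~z → y) = 1 ∨ 3 = 3
z → y = 2 → 1 = 2
y ∨ (z → y) = 1 ∨ 2 = 2
(y ∨ (z → y)) ∨ z = 2 ∨ 2 = 2
(y ∨ (~z → y)) → ((y ∨ (z → y)) ∨ z) = 3 → 2 = 2
This gives 2 ≠ 3.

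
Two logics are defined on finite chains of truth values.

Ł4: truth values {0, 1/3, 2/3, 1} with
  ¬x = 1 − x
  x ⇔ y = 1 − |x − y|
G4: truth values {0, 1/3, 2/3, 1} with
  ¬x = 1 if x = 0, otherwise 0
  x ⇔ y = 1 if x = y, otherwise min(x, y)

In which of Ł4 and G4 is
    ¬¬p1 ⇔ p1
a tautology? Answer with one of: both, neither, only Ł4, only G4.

only Ł4

In Ł4: every assignment gives 1 — tautology.
In G4: at p1 = 1/3 the value is 1/3 — not a tautology.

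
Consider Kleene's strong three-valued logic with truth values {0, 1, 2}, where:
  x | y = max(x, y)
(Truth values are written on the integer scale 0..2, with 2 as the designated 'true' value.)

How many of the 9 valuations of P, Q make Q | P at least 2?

5

P = 0, Q = 0 ↦ 0  <
P = 0, Q = 1 ↦ 1  <
P = 0, Q = 2 ↦ 2  ≥
P = 1, Q = 0 ↦ 1  <
P = 1, Q = 1 ↦ 1  <
P = 1, Q = 2 ↦ 2  ≥
P = 2, Q = 0 ↦ 2  ≥
P = 2, Q = 1 ↦ 2  ≥
P = 2, Q = 2 ↦ 2  ≥
So 5 of the 9 assignments meet the threshold.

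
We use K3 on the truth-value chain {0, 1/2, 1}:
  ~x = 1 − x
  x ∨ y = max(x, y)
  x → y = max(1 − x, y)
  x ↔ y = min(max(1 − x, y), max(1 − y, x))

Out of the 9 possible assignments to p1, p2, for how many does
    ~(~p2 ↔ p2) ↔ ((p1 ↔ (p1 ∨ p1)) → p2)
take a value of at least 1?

3

p1 = 0, p2 = 0 ↦ 0  <
p1 = 0, p2 = 1/2 ↦ 1/2  <
p1 = 0, p2 = 1 ↦ 1  ≥
p1 = 1/2, p2 = 0 ↦ 1/2  <
p1 = 1/2, p2 = 1/2 ↦ 1/2  <
p1 = 1/2, p2 = 1 ↦ 1  ≥
p1 = 1, p2 = 0 ↦ 0  <
p1 = 1, p2 = 1/2 ↦ 1/2  <
p1 = 1, p2 = 1 ↦ 1  ≥
So 3 of the 9 assignments meet the threshold.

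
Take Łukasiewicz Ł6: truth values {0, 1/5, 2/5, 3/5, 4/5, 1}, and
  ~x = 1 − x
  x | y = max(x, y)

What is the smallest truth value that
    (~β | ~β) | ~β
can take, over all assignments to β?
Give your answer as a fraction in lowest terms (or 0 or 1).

Take β = 1:
~β = ~1 = 0
~β = ~1 = 0
~β | ~β = 0 | 0 = 0
~β = ~1 = 0
(~β | ~β) | ~β = 0 | 0 = 0
No assignment yields a value below 0, so this is the minimum.

0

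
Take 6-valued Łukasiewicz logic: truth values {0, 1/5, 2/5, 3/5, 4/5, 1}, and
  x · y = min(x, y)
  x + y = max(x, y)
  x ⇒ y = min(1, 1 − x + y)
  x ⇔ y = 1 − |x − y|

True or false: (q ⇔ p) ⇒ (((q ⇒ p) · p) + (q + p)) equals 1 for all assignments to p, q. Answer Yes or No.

No

Counterexample: take p = 0, q = 0.
q ⇔ p = 0 ⇔ 0 = 1
q ⇒ p = 0 ⇒ 0 = 1
(q ⇒ p) · p = 1 · 0 = 0
q + p = 0 + 0 = 0
((q ⇒ p) · p) + (q + p) = 0 + 0 = 0
(q ⇔ p) ⇒ (((q ⇒ p) · p) + (q + p)) = 1 ⇒ 0 = 0
This gives 0 ≠ 1.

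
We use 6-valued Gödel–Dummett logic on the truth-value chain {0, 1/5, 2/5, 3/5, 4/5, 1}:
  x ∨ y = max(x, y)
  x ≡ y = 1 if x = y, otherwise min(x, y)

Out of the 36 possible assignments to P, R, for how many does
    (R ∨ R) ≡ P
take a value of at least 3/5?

value 1: 6 assignments (counts)
value 4/5: 2 assignments (counts)
value 3/5: 4 assignments (counts)
value 2/5: 6 assignments
value 1/5: 8 assignments
value 0: 10 assignments
So 12 of the 36 assignments meet the threshold.

12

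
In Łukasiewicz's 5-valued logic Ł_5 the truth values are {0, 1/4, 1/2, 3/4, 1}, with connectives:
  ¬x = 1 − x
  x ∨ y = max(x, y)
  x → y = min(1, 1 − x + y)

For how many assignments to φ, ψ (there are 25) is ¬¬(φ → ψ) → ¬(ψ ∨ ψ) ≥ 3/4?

value 1: 9 assignments (counts)
value 3/4: 3 assignments (counts)
value 1/2: 4 assignments
value 1/4: 4 assignments
value 0: 5 assignments
So 12 of the 25 assignments meet the threshold.

12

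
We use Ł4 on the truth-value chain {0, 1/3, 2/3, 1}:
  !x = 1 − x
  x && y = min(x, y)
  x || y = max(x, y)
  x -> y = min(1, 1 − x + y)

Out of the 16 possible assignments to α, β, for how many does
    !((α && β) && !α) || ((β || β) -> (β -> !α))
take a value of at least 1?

14

α = 0, β = 0 ↦ 1  ≥
α = 0, β = 1/3 ↦ 1  ≥
α = 0, β = 2/3 ↦ 1  ≥
α = 0, β = 1 ↦ 1  ≥
α = 1/3, β = 0 ↦ 1  ≥
α = 1/3, β = 1/3 ↦ 1  ≥
α = 1/3, β = 2/3 ↦ 1  ≥
α = 1/3, β = 1 ↦ 2/3  <
α = 2/3, β = 0 ↦ 1  ≥
α = 2/3, β = 1/3 ↦ 1  ≥
α = 2/3, β = 2/3 ↦ 1  ≥
α = 2/3, β = 1 ↦ 2/3  <
α = 1, β = 0 ↦ 1  ≥
α = 1, β = 1/3 ↦ 1  ≥
α = 1, β = 2/3 ↦ 1  ≥
α = 1, β = 1 ↦ 1  ≥
So 14 of the 16 assignments meet the threshold.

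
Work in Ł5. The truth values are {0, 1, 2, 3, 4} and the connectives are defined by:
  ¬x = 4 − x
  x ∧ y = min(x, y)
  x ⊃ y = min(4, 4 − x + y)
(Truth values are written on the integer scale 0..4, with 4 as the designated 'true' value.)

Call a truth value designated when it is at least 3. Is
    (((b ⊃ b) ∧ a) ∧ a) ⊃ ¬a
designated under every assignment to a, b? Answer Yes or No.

Counterexample: take a = 3, b = 0.
b ⊃ b = 0 ⊃ 0 = 4
(b ⊃ b) ∧ a = 4 ∧ 3 = 3
((b ⊃ b) ∧ a) ∧ a = 3 ∧ 3 = 3
¬a = ¬3 = 1
(((b ⊃ b) ∧ a) ∧ a) ⊃ ¬a = 3 ⊃ 1 = 2
This gives 2, which is below 3.

No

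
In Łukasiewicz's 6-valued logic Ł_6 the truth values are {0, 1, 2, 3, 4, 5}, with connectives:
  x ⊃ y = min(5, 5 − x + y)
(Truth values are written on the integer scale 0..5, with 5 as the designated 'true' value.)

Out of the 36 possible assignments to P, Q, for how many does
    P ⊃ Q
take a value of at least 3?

value 5: 21 assignments (counts)
value 4: 5 assignments (counts)
value 3: 4 assignments (counts)
value 2: 3 assignments
value 1: 2 assignments
value 0: 1 assignment
So 30 of the 36 assignments meet the threshold.

30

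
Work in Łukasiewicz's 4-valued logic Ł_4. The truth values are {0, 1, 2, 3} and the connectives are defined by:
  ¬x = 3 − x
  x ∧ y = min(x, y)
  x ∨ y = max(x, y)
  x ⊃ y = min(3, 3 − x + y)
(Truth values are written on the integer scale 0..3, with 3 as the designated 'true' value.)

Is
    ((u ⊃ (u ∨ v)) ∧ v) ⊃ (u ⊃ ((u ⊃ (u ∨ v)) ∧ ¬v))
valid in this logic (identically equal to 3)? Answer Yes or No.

No

Counterexample: take u = 1, v = 3.
u ∨ v = 1 ∨ 3 = 3
u ⊃ (u ∨ v) = 1 ⊃ 3 = 3
(u ⊃ (u ∨ v)) ∧ v = 3 ∧ 3 = 3
u ∨ v = 1 ∨ 3 = 3
u ⊃ (u ∨ v) = 1 ⊃ 3 = 3
¬v = ¬3 = 0
(u ⊃ (u ∨ v)) ∧ ¬v = 3 ∧ 0 = 0
u ⊃ ((u ⊃ (u ∨ v)) ∧ ¬v) = 1 ⊃ 0 = 2
((u ⊃ (u ∨ v)) ∧ v) ⊃ (u ⊃ ((u ⊃ (u ∨ v)) ∧ ¬v)) = 3 ⊃ 2 = 2
This gives 2 ≠ 3.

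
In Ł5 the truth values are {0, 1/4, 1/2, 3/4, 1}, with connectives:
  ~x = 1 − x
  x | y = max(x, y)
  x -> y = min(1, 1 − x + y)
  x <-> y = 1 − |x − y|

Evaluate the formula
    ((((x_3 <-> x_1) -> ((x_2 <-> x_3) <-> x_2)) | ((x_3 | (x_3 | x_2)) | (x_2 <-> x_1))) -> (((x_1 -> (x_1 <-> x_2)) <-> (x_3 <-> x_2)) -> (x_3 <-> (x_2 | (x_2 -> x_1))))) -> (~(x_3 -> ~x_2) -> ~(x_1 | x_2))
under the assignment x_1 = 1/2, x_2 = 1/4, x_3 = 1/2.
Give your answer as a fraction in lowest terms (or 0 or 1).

1

x_3 <-> x_1 = 1/2 <-> 1/2 = 1
x_2 <-> x_3 = 1/4 <-> 1/2 = 3/4
(x_2 <-> x_3) <-> x_2 = 3/4 <-> 1/4 = 1/2
(x_3 <-> x_1) -> ((x_2 <-> x_3) <-> x_2) = 1 -> 1/2 = 1/2
x_3 | x_2 = 1/2 | 1/4 = 1/2
x_3 | (x_3 | x_2) = 1/2 | 1/2 = 1/2
x_2 <-> x_1 = 1/4 <-> 1/2 = 3/4
(x_3 | (x_3 | x_2)) | (x_2 <-> x_1) = 1/2 | 3/4 = 3/4
((x_3 <-> x_1) -> ((x_2 <-> x_3) <-> x_2)) | ((x_3 | (x_3 | x_2)) | (x_2 <-> x_1)) = 1/2 | 3/4 = 3/4
x_1 <-> x_2 = 1/2 <-> 1/4 = 3/4
x_1 -> (x_1 <-> x_2) = 1/2 -> 3/4 = 1
x_3 <-> x_2 = 1/2 <-> 1/4 = 3/4
(x_1 -> (x_1 <-> x_2)) <-> (x_3 <-> x_2) = 1 <-> 3/4 = 3/4
x_2 -> x_1 = 1/4 -> 1/2 = 1
x_2 | (x_2 -> x_1) = 1/4 | 1 = 1
x_3 <-> (x_2 | (x_2 -> x_1)) = 1/2 <-> 1 = 1/2
((x_1 -> (x_1 <-> x_2)) <-> (x_3 <-> x_2)) -> (x_3 <-> (x_2 | (x_2 -> x_1))) = 3/4 -> 1/2 = 3/4
(((x_3 <-> x_1) -> ((x_2 <-> x_3) <-> x_2)) | ((x_3 | (x_3 | x_2)) | (x_2 <-> x_1))) -> (((x_1 -> (x_1 <-> x_2)) <-> (x_3 <-> x_2)) -> (x_3 <-> (x_2 | (x_2 -> x_1)))) = 3/4 -> 3/4 = 1
~x_2 = ~1/4 = 3/4
x_3 -> ~x_2 = 1/2 -> 3/4 = 1
~(x_3 -> ~x_2) = ~1 = 0
x_1 | x_2 = 1/2 | 1/4 = 1/2
~(x_1 | x_2) = ~1/2 = 1/2
~(x_3 -> ~x_2) -> ~(x_1 | x_2) = 0 -> 1/2 = 1
((((x_3 <-> x_1) -> ((x_2 <-> x_3) <-> x_2)) | ((x_3 | (x_3 | x_2)) | (x_2 <-> x_1))) -> (((x_1 -> (x_1 <-> x_2)) <-> (x_3 <-> x_2)) -> (x_3 <-> (x_2 | (x_2 -> x_1))))) -> (~(x_3 -> ~x_2) -> ~(x_1 | x_2)) = 1 -> 1 = 1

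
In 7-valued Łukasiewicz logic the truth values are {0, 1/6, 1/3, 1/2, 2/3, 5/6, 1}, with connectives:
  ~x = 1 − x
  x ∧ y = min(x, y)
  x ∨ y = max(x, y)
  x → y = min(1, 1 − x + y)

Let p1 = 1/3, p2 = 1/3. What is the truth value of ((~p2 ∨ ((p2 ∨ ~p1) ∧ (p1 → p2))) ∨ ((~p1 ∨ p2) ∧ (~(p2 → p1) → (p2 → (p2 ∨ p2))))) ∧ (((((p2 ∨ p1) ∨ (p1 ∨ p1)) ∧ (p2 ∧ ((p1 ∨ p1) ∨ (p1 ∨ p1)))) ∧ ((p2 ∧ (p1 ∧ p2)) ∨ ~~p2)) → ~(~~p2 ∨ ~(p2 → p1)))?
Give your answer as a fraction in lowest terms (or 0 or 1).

2/3

~p2 = ~1/3 = 2/3
~p1 = ~1/3 = 2/3
p2 ∨ ~p1 = 1/3 ∨ 2/3 = 2/3
p1 → p2 = 1/3 → 1/3 = 1
(p2 ∨ ~p1) ∧ (p1 → p2) = 2/3 ∧ 1 = 2/3
~p2 ∨ ((p2 ∨ ~p1) ∧ (p1 → p2)) = 2/3 ∨ 2/3 = 2/3
~p1 = ~1/3 = 2/3
~p1 ∨ p2 = 2/3 ∨ 1/3 = 2/3
p2 → p1 = 1/3 → 1/3 = 1
~(p2 → p1) = ~1 = 0
p2 ∨ p2 = 1/3 ∨ 1/3 = 1/3
p2 → (p2 ∨ p2) = 1/3 → 1/3 = 1
~(p2 → p1) → (p2 → (p2 ∨ p2)) = 0 → 1 = 1
(~p1 ∨ p2) ∧ (~(p2 → p1) → (p2 → (p2 ∨ p2))) = 2/3 ∧ 1 = 2/3
(~p2 ∨ ((p2 ∨ ~p1) ∧ (p1 → p2))) ∨ ((~p1 ∨ p2) ∧ (~(p2 → p1) → (p2 → (p2 ∨ p2)))) = 2/3 ∨ 2/3 = 2/3
p2 ∨ p1 = 1/3 ∨ 1/3 = 1/3
p1 ∨ p1 = 1/3 ∨ 1/3 = 1/3
(p2 ∨ p1) ∨ (p1 ∨ p1) = 1/3 ∨ 1/3 = 1/3
p1 ∨ p1 = 1/3 ∨ 1/3 = 1/3
p1 ∨ p1 = 1/3 ∨ 1/3 = 1/3
(p1 ∨ p1) ∨ (p1 ∨ p1) = 1/3 ∨ 1/3 = 1/3
p2 ∧ ((p1 ∨ p1) ∨ (p1 ∨ p1)) = 1/3 ∧ 1/3 = 1/3
((p2 ∨ p1) ∨ (p1 ∨ p1)) ∧ (p2 ∧ ((p1 ∨ p1) ∨ (p1 ∨ p1))) = 1/3 ∧ 1/3 = 1/3
p1 ∧ p2 = 1/3 ∧ 1/3 = 1/3
p2 ∧ (p1 ∧ p2) = 1/3 ∧ 1/3 = 1/3
~p2 = ~1/3 = 2/3
~~p2 = ~2/3 = 1/3
(p2 ∧ (p1 ∧ p2)) ∨ ~~p2 = 1/3 ∨ 1/3 = 1/3
(((p2 ∨ p1) ∨ (p1 ∨ p1)) ∧ (p2 ∧ ((p1 ∨ p1) ∨ (p1 ∨ p1)))) ∧ ((p2 ∧ (p1 ∧ p2)) ∨ ~~p2) = 1/3 ∧ 1/3 = 1/3
~p2 = ~1/3 = 2/3
~~p2 = ~2/3 = 1/3
p2 → p1 = 1/3 → 1/3 = 1
~(p2 → p1) = ~1 = 0
~~p2 ∨ ~(p2 → p1) = 1/3 ∨ 0 = 1/3
~(~~p2 ∨ ~(p2 → p1)) = ~1/3 = 2/3
((((p2 ∨ p1) ∨ (p1 ∨ p1)) ∧ (p2 ∧ ((p1 ∨ p1) ∨ (p1 ∨ p1)))) ∧ ((p2 ∧ (p1 ∧ p2)) ∨ ~~p2)) → ~(~~p2 ∨ ~(p2 → p1)) = 1/3 → 2/3 = 1
((~p2 ∨ ((p2 ∨ ~p1) ∧ (p1 → p2))) ∨ ((~p1 ∨ p2) ∧ (~(p2 → p1) → (p2 → (p2 ∨ p2))))) ∧ (((((p2 ∨ p1) ∨ (p1 ∨ p1)) ∧ (p2 ∧ ((p1 ∨ p1) ∨ (p1 ∨ p1)))) ∧ ((p2 ∧ (p1 ∧ p2)) ∨ ~~p2)) → ~(~~p2 ∨ ~(p2 → p1))) = 2/3 ∧ 1 = 2/3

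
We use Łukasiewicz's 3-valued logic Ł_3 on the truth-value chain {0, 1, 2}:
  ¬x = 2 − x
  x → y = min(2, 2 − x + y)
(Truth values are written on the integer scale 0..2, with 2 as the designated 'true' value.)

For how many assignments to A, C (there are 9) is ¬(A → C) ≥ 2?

A = 0, C = 0 ↦ 0  <
A = 0, C = 1 ↦ 0  <
A = 0, C = 2 ↦ 0  <
A = 1, C = 0 ↦ 1  <
A = 1, C = 1 ↦ 0  <
A = 1, C = 2 ↦ 0  <
A = 2, C = 0 ↦ 2  ≥
A = 2, C = 1 ↦ 1  <
A = 2, C = 2 ↦ 0  <
So 1 of the 9 assignments meets the threshold.

1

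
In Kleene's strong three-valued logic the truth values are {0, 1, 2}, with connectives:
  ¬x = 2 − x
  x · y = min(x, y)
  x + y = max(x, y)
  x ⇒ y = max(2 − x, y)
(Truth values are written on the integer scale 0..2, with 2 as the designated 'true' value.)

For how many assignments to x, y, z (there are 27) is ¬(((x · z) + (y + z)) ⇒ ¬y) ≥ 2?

9

value 2: 9 assignments (counts)
value 1: 9 assignments
value 0: 9 assignments
So 9 of the 27 assignments meet the threshold.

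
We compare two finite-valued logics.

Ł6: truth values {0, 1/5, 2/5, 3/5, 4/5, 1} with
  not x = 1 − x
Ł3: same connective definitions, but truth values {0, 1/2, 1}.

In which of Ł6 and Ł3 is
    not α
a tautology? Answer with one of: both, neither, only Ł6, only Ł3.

neither

In Ł6: at α = 1/5 the value is 4/5 — not a tautology.
In Ł3: at α = 1/2 the value is 1/2 — not a tautology.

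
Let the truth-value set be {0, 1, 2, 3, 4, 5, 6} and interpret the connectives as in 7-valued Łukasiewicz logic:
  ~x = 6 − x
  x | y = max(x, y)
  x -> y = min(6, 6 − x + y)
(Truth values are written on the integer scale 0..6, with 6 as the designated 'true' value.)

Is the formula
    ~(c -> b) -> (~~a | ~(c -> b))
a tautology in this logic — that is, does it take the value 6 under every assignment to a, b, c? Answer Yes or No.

At a = 2, b = 1, c = 6, for instance:
c -> b = 6 -> 1 = 1
~(c -> b) = ~1 = 5
~a = ~2 = 4
~~a = ~4 = 2
~~a | ~(c -> b) = 2 | 5 = 5
~(c -> b) -> (~~a | ~(c -> b)) = 5 -> 5 = 6
and checking the remaining 342 assignments likewise gives ≥ 6 in every case.

Yes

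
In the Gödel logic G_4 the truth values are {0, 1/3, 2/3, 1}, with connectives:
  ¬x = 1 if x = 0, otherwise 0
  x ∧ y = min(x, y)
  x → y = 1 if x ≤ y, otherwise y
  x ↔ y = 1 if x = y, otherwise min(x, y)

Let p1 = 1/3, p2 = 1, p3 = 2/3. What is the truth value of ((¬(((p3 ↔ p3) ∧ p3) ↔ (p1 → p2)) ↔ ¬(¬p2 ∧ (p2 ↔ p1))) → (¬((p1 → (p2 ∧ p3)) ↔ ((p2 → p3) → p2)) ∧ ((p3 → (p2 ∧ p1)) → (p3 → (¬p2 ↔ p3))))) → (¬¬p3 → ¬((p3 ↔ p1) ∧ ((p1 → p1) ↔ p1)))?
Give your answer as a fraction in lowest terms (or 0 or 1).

0

p3 ↔ p3 = 2/3 ↔ 2/3 = 1
(p3 ↔ p3) ∧ p3 = 1 ∧ 2/3 = 2/3
p1 → p2 = 1/3 → 1 = 1
((p3 ↔ p3) ∧ p3) ↔ (p1 → p2) = 2/3 ↔ 1 = 2/3
¬(((p3 ↔ p3) ∧ p3) ↔ (p1 → p2)) = ¬2/3 = 0
¬p2 = ¬1 = 0
p2 ↔ p1 = 1 ↔ 1/3 = 1/3
¬p2 ∧ (p2 ↔ p1) = 0 ∧ 1/3 = 0
¬(¬p2 ∧ (p2 ↔ p1)) = ¬0 = 1
¬(((p3 ↔ p3) ∧ p3) ↔ (p1 → p2)) ↔ ¬(¬p2 ∧ (p2 ↔ p1)) = 0 ↔ 1 = 0
p2 ∧ p3 = 1 ∧ 2/3 = 2/3
p1 → (p2 ∧ p3) = 1/3 → 2/3 = 1
p2 → p3 = 1 → 2/3 = 2/3
(p2 → p3) → p2 = 2/3 → 1 = 1
(p1 → (p2 ∧ p3)) ↔ ((p2 → p3) → p2) = 1 ↔ 1 = 1
¬((p1 → (p2 ∧ p3)) ↔ ((p2 → p3) → p2)) = ¬1 = 0
p2 ∧ p1 = 1 ∧ 1/3 = 1/3
p3 → (p2 ∧ p1) = 2/3 → 1/3 = 1/3
¬p2 = ¬1 = 0
¬p2 ↔ p3 = 0 ↔ 2/3 = 0
p3 → (¬p2 ↔ p3) = 2/3 → 0 = 0
(p3 → (p2 ∧ p1)) → (p3 → (¬p2 ↔ p3)) = 1/3 → 0 = 0
¬((p1 → (p2 ∧ p3)) ↔ ((p2 → p3) → p2)) ∧ ((p3 → (p2 ∧ p1)) → (p3 → (¬p2 ↔ p3))) = 0 ∧ 0 = 0
(¬(((p3 ↔ p3) ∧ p3) ↔ (p1 → p2)) ↔ ¬(¬p2 ∧ (p2 ↔ p1))) → (¬((p1 → (p2 ∧ p3)) ↔ ((p2 → p3) → p2)) ∧ ((p3 → (p2 ∧ p1)) → (p3 → (¬p2 ↔ p3)))) = 0 → 0 = 1
¬p3 = ¬2/3 = 0
¬¬p3 = ¬0 = 1
p3 ↔ p1 = 2/3 ↔ 1/3 = 1/3
p1 → p1 = 1/3 → 1/3 = 1
(p1 → p1) ↔ p1 = 1 ↔ 1/3 = 1/3
(p3 ↔ p1) ∧ ((p1 → p1) ↔ p1) = 1/3 ∧ 1/3 = 1/3
¬((p3 ↔ p1) ∧ ((p1 → p1) ↔ p1)) = ¬1/3 = 0
¬¬p3 → ¬((p3 ↔ p1) ∧ ((p1 → p1) ↔ p1)) = 1 → 0 = 0
((¬(((p3 ↔ p3) ∧ p3) ↔ (p1 → p2)) ↔ ¬(¬p2 ∧ (p2 ↔ p1))) → (¬((p1 → (p2 ∧ p3)) ↔ ((p2 → p3) → p2)) ∧ ((p3 → (p2 ∧ p1)) → (p3 → (¬p2 ↔ p3))))) → (¬¬p3 → ¬((p3 ↔ p1) ∧ ((p1 → p1) ↔ p1))) = 1 → 0 = 0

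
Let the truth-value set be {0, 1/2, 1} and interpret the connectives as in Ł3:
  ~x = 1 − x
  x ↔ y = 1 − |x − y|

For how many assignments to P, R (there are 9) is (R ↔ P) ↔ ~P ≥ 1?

4

P = 0, R = 0 ↦ 1  ≥
P = 0, R = 1/2 ↦ 1/2  <
P = 0, R = 1 ↦ 0  <
P = 1/2, R = 0 ↦ 1  ≥
P = 1/2, R = 1/2 ↦ 1/2  <
P = 1/2, R = 1 ↦ 1  ≥
P = 1, R = 0 ↦ 1  ≥
P = 1, R = 1/2 ↦ 1/2  <
P = 1, R = 1 ↦ 0  <
So 4 of the 9 assignments meet the threshold.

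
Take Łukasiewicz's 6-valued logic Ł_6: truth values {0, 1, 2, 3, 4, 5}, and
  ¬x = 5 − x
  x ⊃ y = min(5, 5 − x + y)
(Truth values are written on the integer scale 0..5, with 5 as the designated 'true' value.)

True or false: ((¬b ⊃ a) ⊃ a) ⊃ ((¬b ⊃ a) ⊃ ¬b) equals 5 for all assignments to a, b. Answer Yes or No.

Counterexample: take a = 1, b = 5.
¬b = ¬5 = 0
¬b ⊃ a = 0 ⊃ 1 = 5
(¬b ⊃ a) ⊃ a = 5 ⊃ 1 = 1
¬b = ¬5 = 0
¬b ⊃ a = 0 ⊃ 1 = 5
¬b = ¬5 = 0
(¬b ⊃ a) ⊃ ¬b = 5 ⊃ 0 = 0
((¬b ⊃ a) ⊃ a) ⊃ ((¬b ⊃ a) ⊃ ¬b) = 1 ⊃ 0 = 4
This gives 4 ≠ 5.

No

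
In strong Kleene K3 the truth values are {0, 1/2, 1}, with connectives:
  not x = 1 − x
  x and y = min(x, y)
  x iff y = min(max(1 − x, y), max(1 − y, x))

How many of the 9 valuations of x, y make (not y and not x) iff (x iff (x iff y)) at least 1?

x = 0, y = 0 ↦ 0  <
x = 0, y = 1/2 ↦ 1/2  <
x = 0, y = 1 ↦ 0  <
x = 1/2, y = 0 ↦ 1/2  <
x = 1/2, y = 1/2 ↦ 1/2  <
x = 1/2, y = 1 ↦ 1/2  <
x = 1, y = 0 ↦ 1  ≥
x = 1, y = 1/2 ↦ 1/2  <
x = 1, y = 1 ↦ 0  <
So 1 of the 9 assignments meets the threshold.

1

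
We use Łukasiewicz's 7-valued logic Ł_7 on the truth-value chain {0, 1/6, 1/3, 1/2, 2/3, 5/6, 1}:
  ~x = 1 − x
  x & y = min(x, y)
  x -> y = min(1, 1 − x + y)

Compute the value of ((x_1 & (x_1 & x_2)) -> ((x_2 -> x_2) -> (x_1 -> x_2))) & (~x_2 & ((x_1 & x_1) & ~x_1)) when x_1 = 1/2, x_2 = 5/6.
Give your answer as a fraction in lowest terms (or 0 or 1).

1/6

x_1 & x_2 = 1/2 & 5/6 = 1/2
x_1 & (x_1 & x_2) = 1/2 & 1/2 = 1/2
x_2 -> x_2 = 5/6 -> 5/6 = 1
x_1 -> x_2 = 1/2 -> 5/6 = 1
(x_2 -> x_2) -> (x_1 -> x_2) = 1 -> 1 = 1
(x_1 & (x_1 & x_2)) -> ((x_2 -> x_2) -> (x_1 -> x_2)) = 1/2 -> 1 = 1
~x_2 = ~5/6 = 1/6
x_1 & x_1 = 1/2 & 1/2 = 1/2
~x_1 = ~1/2 = 1/2
(x_1 & x_1) & ~x_1 = 1/2 & 1/2 = 1/2
~x_2 & ((x_1 & x_1) & ~x_1) = 1/6 & 1/2 = 1/6
((x_1 & (x_1 & x_2)) -> ((x_2 -> x_2) -> (x_1 -> x_2))) & (~x_2 & ((x_1 & x_1) & ~x_1)) = 1 & 1/6 = 1/6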